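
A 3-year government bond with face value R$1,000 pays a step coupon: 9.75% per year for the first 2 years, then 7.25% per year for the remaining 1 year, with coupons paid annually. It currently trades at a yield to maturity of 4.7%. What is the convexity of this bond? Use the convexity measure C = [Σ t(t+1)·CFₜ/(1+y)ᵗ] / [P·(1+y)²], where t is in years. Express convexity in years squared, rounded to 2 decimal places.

9.75

With y = 0.047:
  t   CF        PV=CF/(1+0.047)^t    t·PV        t(t+1)·PV
  1        97.50        93.1232        93.1232         186.2464
  2        97.50        88.9429       177.8858         533.6574
  3     1,072.50       934.4526     2,803.3577      11,213.4307
  Σ                  1,116.5187     3,074.3667      11,933.3344
P = 1,116.5187.
Convexity = Σ t(t+1)·PV / [P·(1+y)²] = 11,933.3344 / (1,116.5187 × 1.096209) = 9.74995.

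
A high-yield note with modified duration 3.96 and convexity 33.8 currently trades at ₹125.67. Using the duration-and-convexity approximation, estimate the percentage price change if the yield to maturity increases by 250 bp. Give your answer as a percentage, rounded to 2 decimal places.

-8.84%

Duration effect: -D_mod·Δy = -3.96 × (+0.025) = -0.099000
Convexity effect: ½·C·(Δy)² = 0.5 × 33.8 × (0.025)² = +0.0105625
ΔP/P ≈ -0.099000 + 0.0105625 = -0.0884375
= -8.84375%.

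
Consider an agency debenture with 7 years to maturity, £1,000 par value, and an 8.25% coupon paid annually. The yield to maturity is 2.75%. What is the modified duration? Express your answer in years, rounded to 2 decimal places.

5.65 years

Periodic yield y = 0.0275. First find Macaulay duration:
  t   CF        PV=CF/(1+0.0275)^t    t·PV
  1        82.50        80.2920        80.2920
  2        82.50        78.1430       156.2861
  3        82.50        76.0516       228.1549
  4        82.50        74.0162       296.0647
  5        82.50        72.0352       360.1760
  6        82.50        70.1073       420.6435
  7     1,082.50       895.2722     6,266.9053
  Σ                  1,345.9174     7,808.5224
P = 1,345.9174; Macaulay duration = 7,808.5224 / 1,345.9174 = 5.80164 years.
Modified duration = D_Mac / (1 + y) = 5.80164 / 1.0275 = 5.64636 years.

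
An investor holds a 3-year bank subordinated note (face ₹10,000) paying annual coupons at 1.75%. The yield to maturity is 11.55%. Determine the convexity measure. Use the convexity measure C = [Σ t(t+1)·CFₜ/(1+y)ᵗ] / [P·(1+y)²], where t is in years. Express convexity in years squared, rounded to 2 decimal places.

With y = 0.1155:
  t   CF        PV=CF/(1+0.1155)^t    t·PV        t(t+1)·PV
  1       175.00       156.8803       156.8803         313.7606
  2       175.00       140.6368       281.2736         843.8207
  3    10,175.00     7,330.3666    21,991.0998      87,964.3991
  Σ                  7,627.8837    22,429.2536      89,121.9804
P = 7,627.8837.
Convexity = Σ t(t+1)·PV / [P·(1+y)²] = 89,121.9804 / (7,627.8837 × 1.244340) = 9.38948.

9.39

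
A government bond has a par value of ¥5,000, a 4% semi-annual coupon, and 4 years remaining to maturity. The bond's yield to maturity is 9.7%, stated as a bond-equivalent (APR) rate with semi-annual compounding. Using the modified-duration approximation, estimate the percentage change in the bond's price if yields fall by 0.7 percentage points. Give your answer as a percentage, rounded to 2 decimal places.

+2.47%

Periodic yield y = 0.0485. Modified duration first:
  t   CF        PV=CF/(1+0.0485)^t    t·PV
  1       100.00        95.3743        95.3743
  2       100.00        90.9627       181.9253
  3       100.00        86.7550       260.2651
  4       100.00        82.7420       330.9682
  5       100.00        78.9147       394.5734
  6       100.00        75.2644       451.5862
  7       100.00        71.7829       502.4802
  8     5,100.00     3,491.5856    27,932.6851
  Σ                  4,073.3817    30,149.8579
P = 4,073.3817; D_Mac = 7.40168 half-year periods = 3.70084 yrs; D_mod = 3.70084/(1+0.0485) = 3.52965 yrs.
ΔP/P ≈ -D_mod · Δy = -3.52965 × (-0.007) = +0.024708 = +2.4708%.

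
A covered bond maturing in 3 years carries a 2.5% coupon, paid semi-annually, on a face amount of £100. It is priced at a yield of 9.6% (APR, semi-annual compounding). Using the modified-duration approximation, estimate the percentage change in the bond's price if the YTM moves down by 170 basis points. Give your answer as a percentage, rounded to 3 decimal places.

+4.700%

Periodic yield y = 0.048. Modified duration first:
  t   CF        PV=CF/(1+0.048)^t    t·PV
  1         1.25         1.1927         1.1927
  2         1.25         1.1381         2.2762
  3         1.25         1.0860         3.2580
  4         1.25         1.0363         4.1450
  5         1.25         0.9888         4.9439
  6       101.25        76.4236       458.5414
  Σ                     81.8655       474.3573
P = 81.8655; D_Mac = 5.79435 half-year periods = 2.89718 yrs; D_mod = 2.89718/(1+0.048) = 2.76448 yrs.
ΔP/P ≈ -D_mod · Δy = -2.76448 × (-0.017) = +0.046996 = +4.6996%.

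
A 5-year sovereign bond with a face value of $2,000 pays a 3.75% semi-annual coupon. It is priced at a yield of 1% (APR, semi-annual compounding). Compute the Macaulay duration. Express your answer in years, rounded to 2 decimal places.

Periodic yield y = 0.005. Discount each cash flow and weight by its period:
  t   CF        PV=CF/(1+0.005)^t    t·PV
  1        37.50        37.3134        37.3134
  2        37.50        37.1278        74.2556
  3        37.50        36.9431       110.8292
  4        37.50        36.7593       147.0371
  5        37.50        36.5764       182.8820
  6        37.50        36.3944       218.3666
  7        37.50        36.2134       253.4935
  8        37.50        36.0332       288.2656
  9        37.50        35.8539       322.6853
  10    2,037.50     1,938.3714    19,383.7143
  Σ                  2,267.5863    21,018.8427
Price P = Σ PV = 2,267.5863.
Macaulay duration = Σ(t·PV) / P = 21,018.8427 / 2,267.5863 = 9.26926 half-year periods.
In years: 9.26926 / 2 = 4.63463 years.

4.63 years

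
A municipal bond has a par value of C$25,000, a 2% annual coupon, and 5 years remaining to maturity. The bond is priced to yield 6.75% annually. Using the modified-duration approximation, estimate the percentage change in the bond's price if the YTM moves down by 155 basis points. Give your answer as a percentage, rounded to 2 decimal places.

Periodic yield y = 0.0675. Modified duration first:
  t   CF        PV=CF/(1+0.0675)^t    t·PV
  1       500.00       468.3841       468.3841
  2       500.00       438.7673       877.5346
  3       500.00       411.0232     1,233.0696
  4       500.00       385.0335     1,540.1338
  5    25,500.00    18,395.0411    91,975.2054
  Σ                 20,098.2491    96,094.3275
P = 20,098.2491; D_Mac = 4.78123 yrs; D_mod = 4.78123/(1+0.0675) = 4.47890 yrs.
ΔP/P ≈ -D_mod · Δy = -4.47890 × (-0.0155) = +0.069423 = +6.9423%.

+6.94%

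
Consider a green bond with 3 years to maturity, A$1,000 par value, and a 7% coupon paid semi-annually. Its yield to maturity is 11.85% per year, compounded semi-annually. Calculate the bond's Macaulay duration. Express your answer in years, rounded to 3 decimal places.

2.739 years

Periodic yield y = 0.05925. Discount each cash flow and weight by its period:
  t   CF        PV=CF/(1+0.05925)^t    t·PV
  1        35.00        33.0422        33.0422
  2        35.00        31.1940        62.3880
  3        35.00        29.4491        88.3474
  4        35.00        27.8019       111.2075
  5        35.00        26.2468       131.2338
  6     1,035.00       732.7393     4,396.4361
  Σ                    880.4734     4,822.6551
Price P = Σ PV = 880.4734.
Macaulay duration = Σ(t·PV) / P = 4,822.6551 / 880.4734 = 5.47734 half-year periods.
In years: 5.47734 / 2 = 2.73867 years.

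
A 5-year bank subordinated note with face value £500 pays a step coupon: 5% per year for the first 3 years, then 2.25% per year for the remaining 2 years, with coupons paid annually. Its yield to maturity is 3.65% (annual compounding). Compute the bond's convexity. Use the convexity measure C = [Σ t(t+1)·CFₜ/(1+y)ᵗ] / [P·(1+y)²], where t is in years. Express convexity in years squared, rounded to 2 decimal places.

With y = 0.0365:
  t   CF        PV=CF/(1+0.0365)^t    t·PV        t(t+1)·PV
  1        25.00        24.1196        24.1196          48.2393
  2        25.00        23.2703        46.5405         139.6216
  3        25.00        22.4508        67.3524         269.4098
  4        11.25         9.7471        38.9884         194.9419
  5       511.25       427.3530     2,136.7652      12,820.5909
  Σ                    506.9408     2,313.7662      13,472.8035
P = 506.9408.
Convexity = Σ t(t+1)·PV / [P·(1+y)²] = 13,472.8035 / (506.9408 × 1.074332) = 24.73786.

24.74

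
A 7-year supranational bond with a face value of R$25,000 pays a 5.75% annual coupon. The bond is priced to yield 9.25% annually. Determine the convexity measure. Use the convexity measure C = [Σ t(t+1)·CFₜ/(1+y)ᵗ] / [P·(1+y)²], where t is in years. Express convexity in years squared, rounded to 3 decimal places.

With y = 0.0925:
  t   CF        PV=CF/(1+0.0925)^t    t·PV        t(t+1)·PV
  1     1,437.50     1,315.7895     1,315.7895       2,631.5789
  2     1,437.50     1,204.3840     2,408.7679       7,226.3037
  3     1,437.50     1,102.4109     3,307.2328      13,228.9313
  4     1,437.50     1,009.0718     4,036.2872      20,181.4361
  5     1,437.50       923.6355     4,618.1776      27,709.0655
  6     1,437.50       845.4330     5,072.5978      35,508.1847
  7    26,437.50    14,232.1419    99,624.9933     796,999.9465
  Σ                 20,632.8666   120,383.8461     903,485.4468
P = 20,632.8666.
Convexity = Σ t(t+1)·PV / [P·(1+y)²] = 903,485.4468 / (20,632.8666 × 1.193556) = 36.68755.

36.688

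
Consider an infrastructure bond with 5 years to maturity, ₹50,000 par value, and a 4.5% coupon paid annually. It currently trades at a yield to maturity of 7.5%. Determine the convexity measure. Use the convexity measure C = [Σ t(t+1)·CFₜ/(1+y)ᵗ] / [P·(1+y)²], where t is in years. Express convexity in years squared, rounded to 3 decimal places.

22.911

With y = 0.075:
  t   CF        PV=CF/(1+0.075)^t    t·PV        t(t+1)·PV
  1     2,250.00     2,093.0233     2,093.0233       4,186.0465
  2     2,250.00     1,946.9984     3,893.9968      11,681.9903
  3     2,250.00     1,811.1613     5,433.4838      21,733.9354
  4     2,250.00     1,684.8012     6,739.2048      33,696.0238
  5    52,250.00    36,395.1885   181,975.9427   1,091,855.6562
  Σ                 43,931.1726   200,135.6513   1,163,153.6522
P = 43,931.1726.
Convexity = Σ t(t+1)·PV / [P·(1+y)²] = 1,163,153.6522 / (43,931.1726 × 1.155625) = 22.91118.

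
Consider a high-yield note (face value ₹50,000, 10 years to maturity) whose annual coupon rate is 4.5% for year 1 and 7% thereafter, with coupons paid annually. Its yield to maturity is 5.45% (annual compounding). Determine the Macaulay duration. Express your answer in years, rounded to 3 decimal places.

7.808 years

Periodic yield y = 0.0545. Discount each cash flow and weight by its year:
  t   CF        PV=CF/(1+0.0545)^t    t·PV
  1     2,250.00     2,133.7127     2,133.7127
  2     3,500.00     3,147.5662     6,295.1324
  3     3,500.00     2,984.8897     8,954.6692
  4     3,500.00     2,830.6209    11,322.4836
  5     3,500.00     2,684.3252    13,421.6259
  6     3,500.00     2,545.5905    15,273.5429
  7     3,500.00     2,414.0261    16,898.1825
  8     3,500.00     2,289.2613    18,314.0906
  9     3,500.00     2,170.9448    19,538.5035
  10   53,500.00    31,469.3622   314,693.6222
  Σ                 54,670.2996   426,845.5655
Price P = Σ PV = 54,670.2996.
Macaulay duration = Σ(t·PV) / P = 426,845.5655 / 54,670.2996 = 7.80763 years.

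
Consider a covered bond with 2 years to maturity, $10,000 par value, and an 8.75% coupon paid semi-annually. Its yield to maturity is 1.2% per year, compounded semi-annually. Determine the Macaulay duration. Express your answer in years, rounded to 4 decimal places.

Periodic yield y = 0.006. Discount each cash flow and weight by its period:
  t   CF        PV=CF/(1+0.006)^t    t·PV
  1       437.50       434.8907       434.8907
  2       437.50       432.2969       864.5937
  3       437.50       429.7186     1,289.1557
  4    10,437.50    10,190.7129    40,762.8515
  Σ                 11,487.6190    43,351.4916
Price P = Σ PV = 11,487.6190.
Macaulay duration = Σ(t·PV) / P = 43,351.4916 / 11,487.6190 = 3.77376 half-year periods.
In years: 3.77376 / 2 = 1.88688 years.

1.8869 years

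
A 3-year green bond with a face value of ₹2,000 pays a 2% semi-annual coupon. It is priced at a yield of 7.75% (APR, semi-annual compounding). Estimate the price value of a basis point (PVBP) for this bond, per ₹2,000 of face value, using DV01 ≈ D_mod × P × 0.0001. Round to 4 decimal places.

₹0.4770

Periodic yield y = 0.03875.
  t   CF        PV=CF/(1+0.03875)^t    t·PV
  1        20.00        19.2539        19.2539
  2        20.00        18.5357        37.0713
  3        20.00        17.8442        53.5326
  4        20.00        17.1785        68.7141
  5        20.00        16.5377        82.6884
  6     2,020.00     1,607.9967     9,647.9801
  Σ                  1,697.3467     9,909.2404
P = 1,697.3467; D_Mac = 5.83808 half-year periods = 2.91904 yrs; D_mod = 2.81015 yrs.
DV01 ≈ 2.81015 × 1,697.3467 × 0.0001 = 0.476979.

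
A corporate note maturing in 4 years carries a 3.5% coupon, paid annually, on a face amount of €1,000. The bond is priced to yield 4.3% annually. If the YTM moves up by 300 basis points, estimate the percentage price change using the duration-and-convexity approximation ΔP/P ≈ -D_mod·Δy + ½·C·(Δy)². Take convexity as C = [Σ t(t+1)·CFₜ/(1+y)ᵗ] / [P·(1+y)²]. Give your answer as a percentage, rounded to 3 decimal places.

-10.153%

With y = 0.043:
  t   CF        PV=CF/(1+0.043)^t    t·PV        t(t+1)·PV
  1        35.00        33.5570        33.5570          67.1141
  2        35.00        32.1736        64.3472         193.0415
  3        35.00        30.8472        92.5415         370.1659
  4     1,035.00       874.5872     3,498.3488      17,491.7440
  Σ                    971.1650     3,688.7945      18,122.0654
P = 971.1650; D_Mac = 3.79832 yrs; D_mod = 3.64172 yrs; C = 17.15324.
Duration effect: -3.64172 × (+0.03) = -0.109252
Convexity effect: 0.5 × 17.15324 × (0.03)² = +0.0077190
ΔP/P ≈ -0.109252 + 0.0077190 = -0.101533 = -10.1533%.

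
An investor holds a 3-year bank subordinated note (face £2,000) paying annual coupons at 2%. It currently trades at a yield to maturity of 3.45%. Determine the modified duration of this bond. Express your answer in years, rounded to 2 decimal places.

2.84 years

Periodic yield y = 0.0345. First find Macaulay duration:
  t   CF        PV=CF/(1+0.0345)^t    t·PV
  1        40.00        38.6660        38.6660
  2        40.00        37.3765        74.7531
  3     2,040.00     1,842.6323     5,527.8969
  Σ                  1,918.6749     5,641.3160
P = 1,918.6749; Macaulay duration = 5,641.3160 / 1,918.6749 = 2.94021 years.
Modified duration = D_Mac / (1 + y) = 2.94021 / 1.0345 = 2.84216 years.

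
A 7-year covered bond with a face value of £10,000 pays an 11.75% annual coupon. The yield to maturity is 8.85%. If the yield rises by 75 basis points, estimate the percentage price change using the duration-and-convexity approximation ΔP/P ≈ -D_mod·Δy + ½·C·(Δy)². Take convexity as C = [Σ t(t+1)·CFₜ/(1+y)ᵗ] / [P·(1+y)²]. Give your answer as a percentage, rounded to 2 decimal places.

With y = 0.0885:
  t   CF        PV=CF/(1+0.0885)^t    t·PV        t(t+1)·PV
  1     1,175.00     1,079.4672     1,079.4672       2,158.9343
  2     1,175.00       991.7016     1,983.4031       5,950.2094
  3     1,175.00       911.0717     2,733.2152      10,932.8606
  4     1,175.00       836.9974     3,347.9898      16,739.9489
  5     1,175.00       768.9457     3,844.7287      23,068.3724
  6     1,175.00       706.4270     4,238.5618      29,669.9324
  7    11,175.00     6,172.3209    43,206.2464     345,649.9713
  Σ                 11,466.9315    60,433.6122     434,170.2294
P = 11,466.9315; D_Mac = 5.27025 yrs; D_mod = 4.84176 yrs; C = 31.95626.
Duration effect: -4.84176 × (+0.0075) = -0.036313
Convexity effect: 0.5 × 31.95626 × (0.0075)² = +0.0008988
ΔP/P ≈ -0.036313 + 0.0008988 = -0.035414 = -3.5414%.

-3.54%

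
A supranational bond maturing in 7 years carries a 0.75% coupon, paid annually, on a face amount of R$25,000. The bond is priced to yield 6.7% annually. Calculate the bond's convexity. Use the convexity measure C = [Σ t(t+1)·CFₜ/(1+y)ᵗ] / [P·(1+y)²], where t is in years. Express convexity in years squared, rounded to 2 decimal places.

47.37

With y = 0.067:
  t   CF        PV=CF/(1+0.067)^t    t·PV        t(t+1)·PV
  1       187.50       175.7263       175.7263         351.4527
  2       187.50       164.6920       329.3839         988.1518
  3       187.50       154.3505       463.0515       1,852.2059
  4       187.50       144.6584       578.6335       2,893.1676
  5       187.50       135.5749       677.8743       4,067.2459
  6       187.50       127.0617       762.3704       5,336.5926
  7    25,187.50    15,996.8373   111,977.8610     895,822.8884
  Σ                 16,898.9011   114,964.9010     911,311.7048
P = 16,898.9011.
Convexity = Σ t(t+1)·PV / [P·(1+y)²] = 911,311.7048 / (16,898.9011 × 1.138489) = 47.36741.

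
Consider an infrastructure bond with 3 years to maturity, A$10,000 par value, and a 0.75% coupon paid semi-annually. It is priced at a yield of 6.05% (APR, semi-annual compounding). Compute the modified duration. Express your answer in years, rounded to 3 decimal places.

Periodic yield y = 0.03025. First find Macaulay duration:
  t   CF        PV=CF/(1+0.03025)^t    t·PV
  1        37.50        36.3989        36.3989
  2        37.50        35.3302        70.6604
  3        37.50        34.2928       102.8785
  4        37.50        33.2859       133.1437
  5        37.50        32.3086       161.5430
  6    10,037.50     8,394.0165    50,364.0991
  Σ                  8,565.6330    50,868.7236
P = 8,565.6330; Macaulay duration = 50,868.7236 / 8,565.6330 = 5.93870 half-year periods = 2.96935 years.
Modified duration = D_Mac / (1 + y) = 2.96935 / 1.03025 = 2.88216 years.

2.882 years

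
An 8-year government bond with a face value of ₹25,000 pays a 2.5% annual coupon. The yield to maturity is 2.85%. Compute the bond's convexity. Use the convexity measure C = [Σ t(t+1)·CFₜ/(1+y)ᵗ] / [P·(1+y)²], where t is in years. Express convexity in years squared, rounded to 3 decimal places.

60.624

With y = 0.0285:
  t   CF        PV=CF/(1+0.0285)^t    t·PV        t(t+1)·PV
  1       625.00       607.6811       607.6811       1,215.3622
  2       625.00       590.8421     1,181.6842       3,545.0525
  3       625.00       574.4697     1,723.4091       6,893.6364
  4       625.00       558.5510     2,234.2040      11,171.0200
  5       625.00       543.0734     2,715.3670      16,292.2022
  6       625.00       528.0247     3,168.1482      22,177.0375
  7       625.00       513.3930     3,593.7510      28,750.0081
  8    25,625.00    20,465.8368   163,726.6941   1,473,540.2469
  Σ                 24,381.8718   178,950.9387   1,563,584.5659
P = 24,381.8718.
Convexity = Σ t(t+1)·PV / [P·(1+y)²] = 1,563,584.5659 / (24,381.8718 × 1.057812) = 60.62416.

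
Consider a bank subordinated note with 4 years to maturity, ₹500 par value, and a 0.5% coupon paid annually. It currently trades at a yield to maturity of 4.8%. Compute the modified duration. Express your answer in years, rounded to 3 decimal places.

Periodic yield y = 0.048. First find Macaulay duration:
  t   CF        PV=CF/(1+0.048)^t    t·PV
  1         2.50         2.3855         2.3855
  2         2.50         2.2762         4.5525
  3         2.50         2.1720         6.5159
  4       502.50       416.5728     1,666.2913
  Σ                    423.4065     1,679.7452
P = 423.4065; Macaulay duration = 1,679.7452 / 423.4065 = 3.96722 years.
Modified duration = D_Mac / (1 + y) = 3.96722 / 1.048 = 3.78551 years.

3.786 years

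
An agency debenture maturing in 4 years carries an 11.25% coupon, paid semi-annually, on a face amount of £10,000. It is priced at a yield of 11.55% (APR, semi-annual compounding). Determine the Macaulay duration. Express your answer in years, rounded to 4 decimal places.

Periodic yield y = 0.05775. Discount each cash flow and weight by its period:
  t   CF        PV=CF/(1+0.05775)^t    t·PV
  1       562.50       531.7892       531.7892
  2       562.50       502.7551     1,005.5101
  3       562.50       475.3061     1,425.9184
  4       562.50       449.3558     1,797.4234
  5       562.50       424.8223     2,124.1117
  6       562.50       401.6283     2,409.7699
  7       562.50       379.7006     2,657.9042
  8    10,562.50     6,740.6604    53,925.2835
  Σ                  9,906.0179    65,877.7105
Price P = Σ PV = 9,906.0179.
Macaulay duration = Σ(t·PV) / P = 65,877.7105 / 9,906.0179 = 6.65027 half-year periods.
In years: 6.65027 / 2 = 3.32514 years.

3.3251 years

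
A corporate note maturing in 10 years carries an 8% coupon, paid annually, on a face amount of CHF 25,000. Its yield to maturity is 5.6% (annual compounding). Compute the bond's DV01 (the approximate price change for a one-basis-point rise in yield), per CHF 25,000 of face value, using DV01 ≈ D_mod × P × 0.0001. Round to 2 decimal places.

Periodic yield y = 0.056.
  t   CF        PV=CF/(1+0.056)^t    t·PV
  1     2,000.00     1,893.9394     1,893.9394
  2     2,000.00     1,793.5032     3,587.0064
  3     2,000.00     1,698.3932     5,095.1796
  4     2,000.00     1,608.3269     6,433.3076
  5     2,000.00     1,523.0368     7,615.1841
  6     2,000.00     1,442.2697     8,653.6183
  7     2,000.00     1,365.7857     9,560.5001
  8     2,000.00     1,293.3577    10,346.8615
  9     2,000.00     1,224.7705    11,022.9349
  10   27,000.00    15,657.5779   156,575.7794
  Σ                 29,500.9611   220,784.3113
P = 29,500.9611; D_Mac = 7.48397 yrs; D_mod = 7.08709 yrs.
DV01 ≈ 7.08709 × 29,500.9611 × 0.0001 = 20.907605.

CHF 20.91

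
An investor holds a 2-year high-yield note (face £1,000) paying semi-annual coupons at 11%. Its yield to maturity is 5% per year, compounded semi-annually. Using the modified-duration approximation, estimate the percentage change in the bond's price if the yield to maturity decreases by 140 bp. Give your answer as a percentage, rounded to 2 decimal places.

Periodic yield y = 0.025. Modified duration first:
  t   CF        PV=CF/(1+0.025)^t    t·PV
  1        55.00        53.6585        53.6585
  2        55.00        52.3498       104.6996
  3        55.00        51.0730       153.2189
  4     1,055.00       955.7779     3,823.1117
  Σ                  1,112.8592     4,134.6887
P = 1,112.8592; D_Mac = 3.71537 half-year periods = 1.85769 yrs; D_mod = 1.85769/(1+0.025) = 1.81238 yrs.
ΔP/P ≈ -D_mod · Δy = -1.81238 × (-0.014) = +0.025373 = +2.5373%.

+2.54%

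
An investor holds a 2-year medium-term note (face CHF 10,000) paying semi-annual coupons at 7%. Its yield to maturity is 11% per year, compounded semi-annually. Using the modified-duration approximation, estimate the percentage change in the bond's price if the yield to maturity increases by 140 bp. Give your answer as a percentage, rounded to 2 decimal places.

Periodic yield y = 0.055. Modified duration first:
  t   CF        PV=CF/(1+0.055)^t    t·PV
  1       350.00       331.7536       331.7536
  2       350.00       314.4583       628.9167
  3       350.00       298.0648       894.1943
  4    10,350.00     8,354.6933    33,418.7732
  Σ                  9,298.9700    35,273.6378
P = 9,298.9700; D_Mac = 3.79328 half-year periods = 1.89664 yrs; D_mod = 1.89664/(1+0.055) = 1.79777 yrs.
ΔP/P ≈ -D_mod · Δy = -1.79777 × (+0.014) = -0.025169 = -2.5169%.

-2.52%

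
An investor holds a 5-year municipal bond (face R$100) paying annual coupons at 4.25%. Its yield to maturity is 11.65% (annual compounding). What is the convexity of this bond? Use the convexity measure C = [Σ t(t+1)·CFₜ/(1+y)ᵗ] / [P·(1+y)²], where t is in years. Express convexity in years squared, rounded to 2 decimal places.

With y = 0.1165:
  t   CF        PV=CF/(1+0.1165)^t    t·PV        t(t+1)·PV
  1         4.25         3.8065         3.8065           7.6131
  2         4.25         3.4093         6.8187          20.4561
  3         4.25         3.0536         9.1608          36.6433
  4         4.25         2.7350        10.9399          54.6996
  5       104.25        60.0873       300.4363       1,802.6179
  Σ                     73.0917       331.1623       1,922.0299
P = 73.0917.
Convexity = Σ t(t+1)·PV / [P·(1+y)²] = 1,922.0299 / (73.0917 × 1.246572) = 21.09475.

21.09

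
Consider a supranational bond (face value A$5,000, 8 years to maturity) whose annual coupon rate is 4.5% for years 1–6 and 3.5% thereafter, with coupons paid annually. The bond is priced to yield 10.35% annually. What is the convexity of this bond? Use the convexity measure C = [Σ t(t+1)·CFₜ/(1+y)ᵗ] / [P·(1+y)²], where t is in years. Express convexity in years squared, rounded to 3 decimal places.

45.809

With y = 0.1035:
  t   CF        PV=CF/(1+0.1035)^t    t·PV        t(t+1)·PV
  1       225.00       203.8967       203.8967         407.7934
  2       225.00       184.7727       369.5454       1,108.6363
  3       225.00       167.4424       502.3273       2,009.3091
  4       225.00       151.7376       606.9503       3,034.7517
  5       225.00       137.5057       687.5287       4,125.1722
  6       225.00       124.6087       747.6524       5,233.5669
  7       175.00        87.8277       614.7941       4,918.3532
  8     5,175.00     2,353.5946    18,828.7566     169,458.8093
  Σ                  3,411.3862    22,561.4516     190,296.3922
P = 3,411.3862.
Convexity = Σ t(t+1)·PV / [P·(1+y)²] = 190,296.3922 / (3,411.3862 × 1.217712) = 45.80944.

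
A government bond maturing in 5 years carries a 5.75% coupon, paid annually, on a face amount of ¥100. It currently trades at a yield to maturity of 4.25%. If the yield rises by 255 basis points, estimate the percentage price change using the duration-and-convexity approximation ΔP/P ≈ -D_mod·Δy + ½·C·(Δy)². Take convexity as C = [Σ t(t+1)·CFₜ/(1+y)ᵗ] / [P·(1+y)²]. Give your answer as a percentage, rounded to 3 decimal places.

With y = 0.0425:
  t   CF        PV=CF/(1+0.0425)^t    t·PV        t(t+1)·PV
  1         5.75         5.5156         5.5156          11.0312
  2         5.75         5.2907        10.5815          31.7444
  3         5.75         5.0750        15.2251          60.9005
  4         5.75         4.8681        19.4726          97.3629
  5       105.75        85.8816       429.4079       2,576.4476
  Σ                    106.6311       480.2027       2,777.4866
P = 106.6311; D_Mac = 4.50340 yrs; D_mod = 4.31981 yrs; C = 23.96713.
Duration effect: -4.31981 × (+0.0255) = -0.110155
Convexity effect: 0.5 × 23.96713 × (0.0255)² = +0.0077923
ΔP/P ≈ -0.110155 + 0.0077923 = -0.102363 = -10.2363%.

-10.236%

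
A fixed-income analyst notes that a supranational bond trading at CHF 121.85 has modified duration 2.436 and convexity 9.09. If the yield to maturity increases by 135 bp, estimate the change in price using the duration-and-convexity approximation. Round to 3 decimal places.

-CHF 3.906

Duration effect: -D_mod·Δy = -2.436 × (+0.0135) = -0.032886
Convexity effect: ½·C·(Δy)² = 0.5 × 9.09 × (0.0135)² = +0.00082832625
ΔP/P ≈ -0.032886 + 0.00082832625 = -0.03205767375
ΔP ≈ 121.85 × (-0.03205767375) = -3.9062275464375.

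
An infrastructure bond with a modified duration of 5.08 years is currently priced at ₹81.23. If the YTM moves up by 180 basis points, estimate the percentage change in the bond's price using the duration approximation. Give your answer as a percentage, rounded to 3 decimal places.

Duration approximation: ΔP/P ≈ -D_mod · Δy = -5.08 × (+0.018) = -0.091440.
As a percentage: -9.1440%.

-9.144%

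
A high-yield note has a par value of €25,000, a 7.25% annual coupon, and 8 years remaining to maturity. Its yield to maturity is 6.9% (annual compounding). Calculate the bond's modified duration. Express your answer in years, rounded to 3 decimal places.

5.951 years

Periodic yield y = 0.069. First find Macaulay duration:
  t   CF        PV=CF/(1+0.069)^t    t·PV
  1     1,812.50     1,695.5098     1,695.5098
  2     1,812.50     1,586.0709     3,172.1419
  3     1,812.50     1,483.6959     4,451.0877
  4     1,812.50     1,387.9288     5,551.7153
  5     1,812.50     1,298.3431     6,491.7157
  6     1,812.50     1,214.5399     7,287.2394
  7     1,812.50     1,136.1458     7,953.0208
  8    26,812.50    15,722.2851   125,778.2810
  Σ                 25,524.5195   162,380.7115
P = 25,524.5195; Macaulay duration = 162,380.7115 / 25,524.5195 = 6.36175 years.
Modified duration = D_Mac / (1 + y) = 6.36175 / 1.069 = 5.95113 years.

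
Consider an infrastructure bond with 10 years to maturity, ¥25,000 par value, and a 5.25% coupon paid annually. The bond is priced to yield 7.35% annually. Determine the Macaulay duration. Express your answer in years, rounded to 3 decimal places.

7.844 years

Periodic yield y = 0.0735. Discount each cash flow and weight by its year:
  t   CF        PV=CF/(1+0.0735)^t    t·PV
  1     1,312.50     1,222.6362     1,222.6362
  2     1,312.50     1,138.9252     2,277.8505
  3     1,312.50     1,060.9457     3,182.8372
  4     1,312.50       988.3053     3,953.2211
  5     1,312.50       920.6384     4,603.1918
  6     1,312.50       857.6044     5,145.6266
  7     1,312.50       798.8863     5,592.2041
  8     1,312.50       744.1884     5,953.5076
  9     1,312.50       693.2356     6,239.1206
  10   26,312.50    12,946.1795   129,461.7954
  Σ                 21,371.5452   167,631.9910
Price P = Σ PV = 21,371.5452.
Macaulay duration = Σ(t·PV) / P = 167,631.9910 / 21,371.5452 = 7.84370 years.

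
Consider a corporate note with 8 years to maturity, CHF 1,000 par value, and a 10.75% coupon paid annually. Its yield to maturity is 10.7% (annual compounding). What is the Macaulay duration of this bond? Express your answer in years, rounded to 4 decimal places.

Periodic yield y = 0.107. Discount each cash flow and weight by its year:
  t   CF        PV=CF/(1+0.107)^t    t·PV
  1       107.50        97.1093        97.1093
  2       107.50        87.7229       175.4459
  3       107.50        79.2439       237.7316
  4       107.50        71.5843       286.3373
  5       107.50        64.6652       323.3258
  6       107.50        58.4148       350.4887
  7       107.50        52.7685       369.3798
  8     1,107.50       491.0919     3,928.7352
  Σ                  1,002.6008     5,768.5536
Price P = Σ PV = 1,002.6008.
Macaulay duration = Σ(t·PV) / P = 5,768.5536 / 1,002.6008 = 5.75359 years.

5.7536 years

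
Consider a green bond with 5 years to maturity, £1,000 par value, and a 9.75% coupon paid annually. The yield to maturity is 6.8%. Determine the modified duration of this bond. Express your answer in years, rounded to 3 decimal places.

Periodic yield y = 0.068. First find Macaulay duration:
  t   CF        PV=CF/(1+0.068)^t    t·PV
  1        97.50        91.2921        91.2921
  2        97.50        85.4795       170.9591
  3        97.50        80.0370       240.1110
  4        97.50        74.9410       299.7641
  5     1,097.50       789.8566     3,949.2831
  Σ                  1,121.6063     4,751.4094
P = 1,121.6063; Macaulay duration = 4,751.4094 / 1,121.6063 = 4.23625 years.
Modified duration = D_Mac / (1 + y) = 4.23625 / 1.068 = 3.96653 years.

3.967 years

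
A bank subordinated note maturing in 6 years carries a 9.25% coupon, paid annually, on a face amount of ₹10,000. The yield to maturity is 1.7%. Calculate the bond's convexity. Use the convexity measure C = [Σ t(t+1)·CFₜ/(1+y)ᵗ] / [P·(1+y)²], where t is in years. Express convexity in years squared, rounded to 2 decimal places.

32.19

With y = 0.017:
  t   CF        PV=CF/(1+0.017)^t    t·PV        t(t+1)·PV
  1       925.00       909.5379       909.5379       1,819.0757
  2       925.00       894.3342     1,788.6684       5,366.0051
  3       925.00       879.3846     2,638.1539      10,552.6156
  4       925.00       864.6850     3,458.7400      17,293.6998
  5       925.00       850.2311     4,251.1553      25,506.9319
  6    10,925.00     9,874.0592    59,244.3554     414,710.4877
  Σ                 14,272.2320    72,290.6108     475,248.8159
P = 14,272.2320.
Convexity = Σ t(t+1)·PV / [P·(1+y)²] = 475,248.8159 / (14,272.2320 × 1.034289) = 32.19491.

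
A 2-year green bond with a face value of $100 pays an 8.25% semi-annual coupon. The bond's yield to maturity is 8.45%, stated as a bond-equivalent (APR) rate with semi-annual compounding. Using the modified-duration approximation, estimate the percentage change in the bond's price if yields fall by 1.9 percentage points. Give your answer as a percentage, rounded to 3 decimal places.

+3.435%

Periodic yield y = 0.04225. Modified duration first:
  t   CF        PV=CF/(1+0.04225)^t    t·PV
  1        4.125         3.9578         3.9578
  2        4.125         3.7973         7.5947
  3        4.125         3.6434        10.9302
  4      104.125        88.2404       352.9615
  Σ                     99.6389       375.4443
P = 99.6389; D_Mac = 3.76805 half-year periods = 1.88402 yrs; D_mod = 1.88402/(1+0.04225) = 1.80765 yrs.
ΔP/P ≈ -D_mod · Δy = -1.80765 × (-0.019) = +0.034345 = +3.4345%.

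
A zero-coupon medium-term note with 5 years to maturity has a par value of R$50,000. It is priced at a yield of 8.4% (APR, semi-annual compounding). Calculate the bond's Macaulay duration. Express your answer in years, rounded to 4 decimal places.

5.0000 years

A zero-coupon bond has a single cash flow at maturity, so its Macaulay duration equals its maturity: 5 years.
(Equivalently: 10 semi-annual periods ÷ 2 = 5 years.)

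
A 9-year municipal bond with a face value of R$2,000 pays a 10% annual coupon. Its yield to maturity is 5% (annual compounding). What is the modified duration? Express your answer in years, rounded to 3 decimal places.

Periodic yield y = 0.05. First find Macaulay duration:
  t   CF        PV=CF/(1+0.05)^t    t·PV
  1       200.00       190.4762       190.4762
  2       200.00       181.4059       362.8118
  3       200.00       172.7675       518.3026
  4       200.00       164.5405       658.1620
  5       200.00       156.7052       783.5262
  6       200.00       149.2431       895.4585
  7       200.00       142.1363       994.9539
  8       200.00       135.3679     1,082.9430
  9     2,200.00     1,418.1396    12,763.2565
  Σ                  2,710.7822    18,249.8905
P = 2,710.7822; Macaulay duration = 18,249.8905 / 2,710.7822 = 6.73233 years.
Modified duration = D_Mac / (1 + y) = 6.73233 / 1.05 = 6.41175 years.

6.412 years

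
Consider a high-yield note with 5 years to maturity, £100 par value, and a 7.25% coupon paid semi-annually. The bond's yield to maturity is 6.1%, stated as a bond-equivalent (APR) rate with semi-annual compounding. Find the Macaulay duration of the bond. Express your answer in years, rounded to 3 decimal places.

Periodic yield y = 0.0305. Discount each cash flow and weight by its period:
  t   CF        PV=CF/(1+0.0305)^t    t·PV
  1        3.625         3.5177         3.5177
  2        3.625         3.4136         6.8272
  3        3.625         3.3126         9.9377
  4        3.625         3.2145        12.8581
  5        3.625         3.1194        15.5969
  6        3.625         3.0271        18.1623
  7        3.625         2.9375        20.5622
  8        3.625         2.8505        22.8042
  9        3.625         2.7662        24.8954
  10     103.625        76.7334       767.3342
  Σ                    104.8924       902.4959
Price P = Σ PV = 104.8924.
Macaulay duration = Σ(t·PV) / P = 902.4959 / 104.8924 = 8.60402 half-year periods.
In years: 8.60402 / 2 = 4.30201 years.

4.302 years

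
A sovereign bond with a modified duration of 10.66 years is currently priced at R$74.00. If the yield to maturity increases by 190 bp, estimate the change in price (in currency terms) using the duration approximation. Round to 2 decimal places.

Duration approximation: ΔP/P ≈ -D_mod · Δy = -10.66 × (+0.019) = -0.202540.
ΔP ≈ 74.00 × (-0.202540) = -14.98796.

-R$14.99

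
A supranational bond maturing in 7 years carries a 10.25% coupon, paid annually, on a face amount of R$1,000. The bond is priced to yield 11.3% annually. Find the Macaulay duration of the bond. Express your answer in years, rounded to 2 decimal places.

Periodic yield y = 0.113. Discount each cash flow and weight by its year:
  t   CF        PV=CF/(1+0.113)^t    t·PV
  1       102.50        92.0934        92.0934
  2       102.50        82.7434       165.4869
  3       102.50        74.3427       223.0281
  4       102.50        66.7949       267.1795
  5       102.50        60.0134       300.0669
  6       102.50        53.9204       323.5222
  7     1,102.50       521.0897     3,647.6276
  Σ                    950.9979     5,019.0046
Price P = Σ PV = 950.9979.
Macaulay duration = Σ(t·PV) / P = 5,019.0046 / 950.9979 = 5.27762 years.

5.28 years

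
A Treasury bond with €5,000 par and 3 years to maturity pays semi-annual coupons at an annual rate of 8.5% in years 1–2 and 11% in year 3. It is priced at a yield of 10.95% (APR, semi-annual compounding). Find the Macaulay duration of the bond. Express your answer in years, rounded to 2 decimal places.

Periodic yield y = 0.05475. Discount each cash flow and weight by its period:
  t   CF        PV=CF/(1+0.05475)^t    t·PV
  1       212.50       201.4695       201.4695
  2       212.50       191.0117       382.0233
  3       212.50       181.0966       543.2898
  4       212.50       171.6962       686.7850
  5       275.00       210.6614     1,053.3071
  6     5,275.00     3,831.1156    22,986.6938
  Σ                  4,787.0511    25,853.5686
Price P = Σ PV = 4,787.0511.
Macaulay duration = Σ(t·PV) / P = 25,853.5686 / 4,787.0511 = 5.40073 half-year periods.
In years: 5.40073 / 2 = 2.70036 years.

2.70 years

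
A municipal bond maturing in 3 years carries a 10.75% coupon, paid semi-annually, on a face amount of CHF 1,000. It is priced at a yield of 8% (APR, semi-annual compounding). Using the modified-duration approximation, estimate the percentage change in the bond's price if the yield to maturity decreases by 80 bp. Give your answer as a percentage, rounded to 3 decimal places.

Periodic yield y = 0.04. Modified duration first:
  t   CF        PV=CF/(1+0.04)^t    t·PV
  1        53.75        51.6827        51.6827
  2        53.75        49.6949        99.3898
  3        53.75        47.7836       143.3507
  4        53.75        45.9457       183.7829
  5        53.75        44.1786       220.8929
  6     1,053.75       832.7939     4,996.7636
  Σ                  1,072.0794     5,695.8625
P = 1,072.0794; D_Mac = 5.31291 half-year periods = 2.65646 yrs; D_mod = 2.65646/(1+0.04) = 2.55428 yrs.
ΔP/P ≈ -D_mod · Δy = -2.55428 × (-0.008) = +0.020434 = +2.0434%.

+2.043%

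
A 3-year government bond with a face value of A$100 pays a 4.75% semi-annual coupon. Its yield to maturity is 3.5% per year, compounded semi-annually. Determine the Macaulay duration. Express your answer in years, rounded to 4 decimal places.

2.8347 years

Periodic yield y = 0.0175. Discount each cash flow and weight by its period:
  t   CF        PV=CF/(1+0.0175)^t    t·PV
  1        2.375         2.3342         2.3342
  2        2.375         2.2940         4.5880
  3        2.375         2.2546         6.7637
  4        2.375         2.2158         8.8631
  5        2.375         2.1777        10.8883
  6      102.375        92.2545       553.5268
  Σ                    103.5306       586.9641
Price P = Σ PV = 103.5306.
Macaulay duration = Σ(t·PV) / P = 586.9641 / 103.5306 = 5.66947 half-year periods.
In years: 5.66947 / 2 = 2.83474 years.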